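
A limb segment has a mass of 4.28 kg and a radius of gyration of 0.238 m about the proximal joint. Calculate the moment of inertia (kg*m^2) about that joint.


I = m * k^2
I = 4.28 * 0.238^2
k^2 = 0.0566
I = 0.2424


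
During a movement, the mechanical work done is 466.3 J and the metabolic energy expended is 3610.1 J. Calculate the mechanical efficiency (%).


eta = (W_mech / E_meta) * 100
eta = (466.3 / 3610.1) * 100
ratio = 0.1292
eta = 12.9165


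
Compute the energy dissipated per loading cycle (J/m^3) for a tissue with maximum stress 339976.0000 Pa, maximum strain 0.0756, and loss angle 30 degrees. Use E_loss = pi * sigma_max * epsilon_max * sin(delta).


E_loss = pi * sigma_max * epsilon_max * sin(delta)
delta = 30 deg = 0.5236 rad
sin(delta) = 0.5000
E_loss = pi * 339976.0000 * 0.0756 * 0.5000
E_loss = 40372.8987


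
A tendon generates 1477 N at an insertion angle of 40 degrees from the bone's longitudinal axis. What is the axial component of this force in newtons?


F_eff = F_tendon * cos(theta)
theta = 40 deg = 0.6981 rad
cos(theta) = 0.7660
F_eff = 1477 * 0.7660
F_eff = 1131.4476


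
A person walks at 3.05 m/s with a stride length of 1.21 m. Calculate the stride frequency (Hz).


f = v / stride_length
f = 3.05 / 1.21
f = 2.5207


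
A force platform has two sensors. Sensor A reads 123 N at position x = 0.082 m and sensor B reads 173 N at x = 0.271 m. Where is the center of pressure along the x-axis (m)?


COP_x = (F1*x1 + F2*x2) / (F1 + F2)
COP_x = (123*0.082 + 173*0.271) / (123 + 173)
Numerator = 56.9690
Denominator = 296
COP_x = 0.1925


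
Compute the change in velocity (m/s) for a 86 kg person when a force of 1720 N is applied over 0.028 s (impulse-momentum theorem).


J = F * dt = 1720 * 0.028 = 48.1600 N*s
delta_v = J / m
delta_v = 48.1600 / 86
delta_v = 0.5600


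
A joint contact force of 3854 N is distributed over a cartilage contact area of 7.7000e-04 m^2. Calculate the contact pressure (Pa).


P = F / A
P = 3854 / 7.7000e-04
P = 5.0052e+06


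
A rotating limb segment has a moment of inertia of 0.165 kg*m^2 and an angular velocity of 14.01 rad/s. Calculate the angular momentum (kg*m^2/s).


L = I * omega
L = 0.165 * 14.01
L = 2.3117


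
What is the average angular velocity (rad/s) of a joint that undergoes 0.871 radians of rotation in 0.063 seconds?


omega = delta_theta / delta_t
omega = 0.871 / 0.063
omega = 13.8254


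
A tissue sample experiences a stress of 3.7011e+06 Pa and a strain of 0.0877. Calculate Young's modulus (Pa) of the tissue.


E = stress / strain
E = 3.7011e+06 / 0.0877
E = 4.2202e+07


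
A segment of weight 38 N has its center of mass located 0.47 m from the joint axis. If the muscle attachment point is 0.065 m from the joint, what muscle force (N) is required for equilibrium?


F_muscle = W * d_load / d_muscle
F_muscle = 38 * 0.47 / 0.065
Numerator = 17.8600
F_muscle = 274.7692


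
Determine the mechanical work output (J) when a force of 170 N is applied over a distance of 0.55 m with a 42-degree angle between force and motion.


W = F * d * cos(theta)
theta = 42 deg = 0.7330 rad
cos(theta) = 0.7431
W = 170 * 0.55 * 0.7431
W = 69.4840


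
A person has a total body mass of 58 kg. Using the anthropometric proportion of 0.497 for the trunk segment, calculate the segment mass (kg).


m_segment = body_mass * fraction
m_segment = 58 * 0.497
m_segment = 28.8260


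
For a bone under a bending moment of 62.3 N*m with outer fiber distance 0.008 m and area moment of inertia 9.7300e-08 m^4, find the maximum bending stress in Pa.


sigma = M * c / I
sigma = 62.3 * 0.008 / 9.7300e-08
M * c = 0.4984
sigma = 5.1223e+06


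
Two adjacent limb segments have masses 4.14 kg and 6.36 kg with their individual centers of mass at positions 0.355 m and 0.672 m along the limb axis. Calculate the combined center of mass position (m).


COM = (m1*x1 + m2*x2) / (m1 + m2)
COM = (4.14*0.355 + 6.36*0.672) / (4.14 + 6.36)
Numerator = 5.7436
Denominator = 10.5000
COM = 0.5470


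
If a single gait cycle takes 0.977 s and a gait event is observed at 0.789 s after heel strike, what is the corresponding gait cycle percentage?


pct = (event_time / cycle_time) * 100
pct = (0.789 / 0.977) * 100
ratio = 0.8076
pct = 80.7574


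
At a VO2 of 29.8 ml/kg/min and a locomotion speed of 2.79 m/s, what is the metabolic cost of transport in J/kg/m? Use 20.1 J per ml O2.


Power per kg = VO2 * 20.1 / 60
Power per kg = 29.8 * 20.1 / 60 = 9.9830 W/kg
Cost = power_per_kg / speed
Cost = 9.9830 / 2.79
Cost = 3.5781


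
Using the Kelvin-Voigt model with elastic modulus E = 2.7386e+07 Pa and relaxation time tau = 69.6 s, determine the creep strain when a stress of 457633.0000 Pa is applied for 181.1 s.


epsilon(t) = (sigma/E) * (1 - exp(-t/tau))
sigma/E = 457633.0000 / 2.7386e+07 = 0.0167
exp(-t/tau) = exp(-181.1 / 69.6) = 0.0741
epsilon = 0.0167 * (1 - 0.0741)
epsilon = 0.0155


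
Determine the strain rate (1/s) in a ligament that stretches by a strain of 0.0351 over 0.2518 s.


strain_rate = delta_strain / delta_t
strain_rate = 0.0351 / 0.2518
strain_rate = 0.1394


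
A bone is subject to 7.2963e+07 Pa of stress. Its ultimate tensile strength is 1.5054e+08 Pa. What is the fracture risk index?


FRI = applied / ultimate
FRI = 7.2963e+07 / 1.5054e+08
FRI = 0.4847


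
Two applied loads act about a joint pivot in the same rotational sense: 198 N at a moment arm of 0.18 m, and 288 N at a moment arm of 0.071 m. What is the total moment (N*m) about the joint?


M = F1 * d1 + F2 * d2
M = 198 * 0.18 + 288 * 0.071
M = 35.6400 + 20.4480
M = 56.0880


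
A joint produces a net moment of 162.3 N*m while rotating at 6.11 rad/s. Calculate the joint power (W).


P = M * omega
P = 162.3 * 6.11
P = 991.6530


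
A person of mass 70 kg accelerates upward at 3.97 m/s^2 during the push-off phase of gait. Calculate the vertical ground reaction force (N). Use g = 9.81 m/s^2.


GRF = m * (g + a)
GRF = 70 * (9.81 + 3.97)
GRF = 70 * 13.7800
GRF = 964.6000


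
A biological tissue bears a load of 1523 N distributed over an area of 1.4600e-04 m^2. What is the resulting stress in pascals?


stress = F / A
stress = 1523 / 1.4600e-04
stress = 1.0432e+07


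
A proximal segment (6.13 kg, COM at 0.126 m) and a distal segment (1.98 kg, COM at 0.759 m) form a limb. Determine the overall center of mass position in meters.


COM = (m1*x1 + m2*x2) / (m1 + m2)
COM = (6.13*0.126 + 1.98*0.759) / (6.13 + 1.98)
Numerator = 2.2752
Denominator = 8.1100
COM = 0.2805


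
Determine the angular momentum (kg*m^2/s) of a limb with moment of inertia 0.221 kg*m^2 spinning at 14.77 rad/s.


L = I * omega
L = 0.221 * 14.77
L = 3.2642


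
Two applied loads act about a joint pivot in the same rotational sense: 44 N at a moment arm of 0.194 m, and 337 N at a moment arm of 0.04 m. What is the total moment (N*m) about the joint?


M = F1 * d1 + F2 * d2
M = 44 * 0.194 + 337 * 0.04
M = 8.5360 + 13.4800
M = 22.0160


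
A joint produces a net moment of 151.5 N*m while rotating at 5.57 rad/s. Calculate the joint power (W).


P = M * omega
P = 151.5 * 5.57
P = 843.8550


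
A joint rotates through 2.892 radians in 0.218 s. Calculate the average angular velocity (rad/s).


omega = delta_theta / delta_t
omega = 2.892 / 0.218
omega = 13.2661


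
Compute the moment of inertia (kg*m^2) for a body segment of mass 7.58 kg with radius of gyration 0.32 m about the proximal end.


I = m * k^2
I = 7.58 * 0.32^2
k^2 = 0.1024
I = 0.7762


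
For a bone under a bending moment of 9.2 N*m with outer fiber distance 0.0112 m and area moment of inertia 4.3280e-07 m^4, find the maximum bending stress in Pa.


sigma = M * c / I
sigma = 9.2 * 0.0112 / 4.3280e-07
M * c = 0.1030
sigma = 238077.6340


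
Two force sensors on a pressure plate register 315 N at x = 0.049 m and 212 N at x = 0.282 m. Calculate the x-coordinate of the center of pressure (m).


COP_x = (F1*x1 + F2*x2) / (F1 + F2)
COP_x = (315*0.049 + 212*0.282) / (315 + 212)
Numerator = 75.2190
Denominator = 527
COP_x = 0.1427


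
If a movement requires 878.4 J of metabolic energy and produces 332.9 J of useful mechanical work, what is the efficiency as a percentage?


eta = (W_mech / E_meta) * 100
eta = (332.9 / 878.4) * 100
ratio = 0.3790
eta = 37.8985


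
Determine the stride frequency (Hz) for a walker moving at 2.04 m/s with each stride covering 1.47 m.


f = v / stride_length
f = 2.04 / 1.47
f = 1.3878


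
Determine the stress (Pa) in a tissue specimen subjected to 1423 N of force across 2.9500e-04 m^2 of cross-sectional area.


stress = F / A
stress = 1423 / 2.9500e-04
stress = 4.8237e+06


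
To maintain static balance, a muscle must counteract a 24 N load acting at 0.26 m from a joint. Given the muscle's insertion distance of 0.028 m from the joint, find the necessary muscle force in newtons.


F_muscle = W * d_load / d_muscle
F_muscle = 24 * 0.26 / 0.028
Numerator = 6.2400
F_muscle = 222.8571


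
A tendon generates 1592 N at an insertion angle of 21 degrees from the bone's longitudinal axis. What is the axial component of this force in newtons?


F_eff = F_tendon * cos(theta)
theta = 21 deg = 0.3665 rad
cos(theta) = 0.9336
F_eff = 1592 * 0.9336
F_eff = 1486.2600


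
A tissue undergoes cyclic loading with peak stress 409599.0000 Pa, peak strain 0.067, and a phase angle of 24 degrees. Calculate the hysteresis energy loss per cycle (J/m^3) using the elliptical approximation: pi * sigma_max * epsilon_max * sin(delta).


E_loss = pi * sigma_max * epsilon_max * sin(delta)
delta = 24 deg = 0.4189 rad
sin(delta) = 0.4067
E_loss = pi * 409599.0000 * 0.067 * 0.4067
E_loss = 35066.8587


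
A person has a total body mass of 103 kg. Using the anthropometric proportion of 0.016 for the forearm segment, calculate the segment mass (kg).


m_segment = body_mass * fraction
m_segment = 103 * 0.016
m_segment = 1.6480


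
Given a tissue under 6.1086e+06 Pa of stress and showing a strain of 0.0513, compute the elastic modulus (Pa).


E = stress / strain
E = 6.1086e+06 / 0.0513
E = 1.1908e+08


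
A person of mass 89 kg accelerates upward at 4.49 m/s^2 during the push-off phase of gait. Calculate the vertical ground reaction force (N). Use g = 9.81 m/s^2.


GRF = m * (g + a)
GRF = 89 * (9.81 + 4.49)
GRF = 89 * 14.3000
GRF = 1272.7000


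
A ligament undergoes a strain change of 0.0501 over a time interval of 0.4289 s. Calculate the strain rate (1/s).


strain_rate = delta_strain / delta_t
strain_rate = 0.0501 / 0.4289
strain_rate = 0.1168


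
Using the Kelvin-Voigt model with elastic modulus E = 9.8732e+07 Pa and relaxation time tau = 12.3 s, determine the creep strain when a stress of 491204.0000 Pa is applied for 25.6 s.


epsilon(t) = (sigma/E) * (1 - exp(-t/tau))
sigma/E = 491204.0000 / 9.8732e+07 = 0.0050
exp(-t/tau) = exp(-25.6 / 12.3) = 0.1248
epsilon = 0.0050 * (1 - 0.1248)
epsilon = 0.0044


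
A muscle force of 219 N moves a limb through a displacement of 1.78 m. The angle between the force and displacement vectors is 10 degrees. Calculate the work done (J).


W = F * d * cos(theta)
theta = 10 deg = 0.1745 rad
cos(theta) = 0.9848
W = 219 * 1.78 * 0.9848
W = 383.8978


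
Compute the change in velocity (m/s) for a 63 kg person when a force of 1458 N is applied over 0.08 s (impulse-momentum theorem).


J = F * dt = 1458 * 0.08 = 116.6400 N*s
delta_v = J / m
delta_v = 116.6400 / 63
delta_v = 1.8514


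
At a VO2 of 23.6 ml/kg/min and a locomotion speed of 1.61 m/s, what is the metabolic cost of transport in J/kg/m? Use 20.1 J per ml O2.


Power per kg = VO2 * 20.1 / 60
Power per kg = 23.6 * 20.1 / 60 = 7.9060 W/kg
Cost = power_per_kg / speed
Cost = 7.9060 / 1.61
Cost = 4.9106


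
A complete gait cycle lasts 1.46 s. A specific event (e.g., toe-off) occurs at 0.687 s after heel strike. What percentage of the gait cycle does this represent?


pct = (event_time / cycle_time) * 100
pct = (0.687 / 1.46) * 100
ratio = 0.4705
pct = 47.0548


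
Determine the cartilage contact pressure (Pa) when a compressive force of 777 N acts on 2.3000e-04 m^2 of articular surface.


P = F / A
P = 777 / 2.3000e-04
P = 3.3783e+06


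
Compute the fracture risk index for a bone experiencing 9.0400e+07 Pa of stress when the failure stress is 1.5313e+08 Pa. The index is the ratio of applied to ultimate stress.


FRI = applied / ultimate
FRI = 9.0400e+07 / 1.5313e+08
FRI = 0.5903


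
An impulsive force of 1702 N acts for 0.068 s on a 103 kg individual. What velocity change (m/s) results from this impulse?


J = F * dt = 1702 * 0.068 = 115.7360 N*s
delta_v = J / m
delta_v = 115.7360 / 103
delta_v = 1.1237


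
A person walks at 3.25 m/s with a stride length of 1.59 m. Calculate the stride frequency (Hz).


f = v / stride_length
f = 3.25 / 1.59
f = 2.0440


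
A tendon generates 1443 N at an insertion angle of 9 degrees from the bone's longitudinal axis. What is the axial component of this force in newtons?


F_eff = F_tendon * cos(theta)
theta = 9 deg = 0.1571 rad
cos(theta) = 0.9877
F_eff = 1443 * 0.9877
F_eff = 1425.2343


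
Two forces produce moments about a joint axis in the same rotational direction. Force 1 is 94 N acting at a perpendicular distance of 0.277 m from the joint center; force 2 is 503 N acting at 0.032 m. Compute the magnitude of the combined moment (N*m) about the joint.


M = F1 * d1 + F2 * d2
M = 94 * 0.277 + 503 * 0.032
M = 26.0380 + 16.0960
M = 42.1340


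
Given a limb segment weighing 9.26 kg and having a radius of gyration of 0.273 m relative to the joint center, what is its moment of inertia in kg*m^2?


I = m * k^2
I = 9.26 * 0.273^2
k^2 = 0.0745
I = 0.6901


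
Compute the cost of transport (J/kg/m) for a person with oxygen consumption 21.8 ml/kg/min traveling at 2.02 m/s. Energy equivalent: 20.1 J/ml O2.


Power per kg = VO2 * 20.1 / 60
Power per kg = 21.8 * 20.1 / 60 = 7.3030 W/kg
Cost = power_per_kg / speed
Cost = 7.3030 / 2.02
Cost = 3.6153


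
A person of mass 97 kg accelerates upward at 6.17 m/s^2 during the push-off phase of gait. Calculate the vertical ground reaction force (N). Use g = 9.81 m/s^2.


GRF = m * (g + a)
GRF = 97 * (9.81 + 6.17)
GRF = 97 * 15.9800
GRF = 1550.0600


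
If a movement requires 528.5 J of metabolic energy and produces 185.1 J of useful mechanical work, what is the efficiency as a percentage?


eta = (W_mech / E_meta) * 100
eta = (185.1 / 528.5) * 100
ratio = 0.3502
eta = 35.0237


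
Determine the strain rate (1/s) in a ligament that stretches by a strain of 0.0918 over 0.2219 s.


strain_rate = delta_strain / delta_t
strain_rate = 0.0918 / 0.2219
strain_rate = 0.4137


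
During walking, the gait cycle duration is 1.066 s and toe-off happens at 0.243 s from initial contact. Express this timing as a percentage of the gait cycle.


pct = (event_time / cycle_time) * 100
pct = (0.243 / 1.066) * 100
ratio = 0.2280
pct = 22.7955


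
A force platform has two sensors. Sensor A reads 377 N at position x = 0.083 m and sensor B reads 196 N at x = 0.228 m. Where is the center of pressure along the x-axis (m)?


COP_x = (F1*x1 + F2*x2) / (F1 + F2)
COP_x = (377*0.083 + 196*0.228) / (377 + 196)
Numerator = 75.9790
Denominator = 573
COP_x = 0.1326


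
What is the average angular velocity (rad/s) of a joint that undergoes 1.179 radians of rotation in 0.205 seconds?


omega = delta_theta / delta_t
omega = 1.179 / 0.205
omega = 5.7512


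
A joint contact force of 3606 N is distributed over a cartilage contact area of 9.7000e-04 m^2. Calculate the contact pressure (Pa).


P = F / A
P = 3606 / 9.7000e-04
P = 3.7175e+06


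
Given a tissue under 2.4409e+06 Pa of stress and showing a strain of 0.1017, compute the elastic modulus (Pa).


E = stress / strain
E = 2.4409e+06 / 0.1017
E = 2.4001e+07


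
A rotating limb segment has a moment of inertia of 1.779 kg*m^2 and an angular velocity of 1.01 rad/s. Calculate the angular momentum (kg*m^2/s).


L = I * omega
L = 1.779 * 1.01
L = 1.7968


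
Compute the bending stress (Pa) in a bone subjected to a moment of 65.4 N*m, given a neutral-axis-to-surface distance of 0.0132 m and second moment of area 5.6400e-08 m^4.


sigma = M * c / I
sigma = 65.4 * 0.0132 / 5.6400e-08
M * c = 0.8633
sigma = 1.5306e+07


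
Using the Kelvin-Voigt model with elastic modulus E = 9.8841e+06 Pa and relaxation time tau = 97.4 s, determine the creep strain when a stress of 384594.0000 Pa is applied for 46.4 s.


epsilon(t) = (sigma/E) * (1 - exp(-t/tau))
sigma/E = 384594.0000 / 9.8841e+06 = 0.0389
exp(-t/tau) = exp(-46.4 / 97.4) = 0.6210
epsilon = 0.0389 * (1 - 0.6210)
epsilon = 0.0147


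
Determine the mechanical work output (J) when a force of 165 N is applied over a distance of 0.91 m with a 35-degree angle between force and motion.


W = F * d * cos(theta)
theta = 35 deg = 0.6109 rad
cos(theta) = 0.8192
W = 165 * 0.91 * 0.8192
W = 122.9957


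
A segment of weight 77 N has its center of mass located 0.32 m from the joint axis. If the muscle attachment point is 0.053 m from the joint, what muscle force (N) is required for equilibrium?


F_muscle = W * d_load / d_muscle
F_muscle = 77 * 0.32 / 0.053
Numerator = 24.6400
F_muscle = 464.9057


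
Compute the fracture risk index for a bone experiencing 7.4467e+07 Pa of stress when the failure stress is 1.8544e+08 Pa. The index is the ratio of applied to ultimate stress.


FRI = applied / ultimate
FRI = 7.4467e+07 / 1.8544e+08
FRI = 0.4016


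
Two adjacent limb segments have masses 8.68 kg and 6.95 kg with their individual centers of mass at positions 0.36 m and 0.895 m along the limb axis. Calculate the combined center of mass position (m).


COM = (m1*x1 + m2*x2) / (m1 + m2)
COM = (8.68*0.36 + 6.95*0.895) / (8.68 + 6.95)
Numerator = 9.3451
Denominator = 15.6300
COM = 0.5979


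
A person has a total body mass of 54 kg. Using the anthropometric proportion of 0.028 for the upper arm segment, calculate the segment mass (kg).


m_segment = body_mass * fraction
m_segment = 54 * 0.028
m_segment = 1.5120


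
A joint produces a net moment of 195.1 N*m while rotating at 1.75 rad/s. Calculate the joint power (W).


P = M * omega
P = 195.1 * 1.75
P = 341.4250


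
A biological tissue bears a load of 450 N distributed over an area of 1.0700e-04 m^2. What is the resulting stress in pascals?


stress = F / A
stress = 450 / 1.0700e-04
stress = 4.2056e+06


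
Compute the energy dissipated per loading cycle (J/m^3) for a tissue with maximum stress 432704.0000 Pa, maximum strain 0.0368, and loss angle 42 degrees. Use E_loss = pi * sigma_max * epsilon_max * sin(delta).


E_loss = pi * sigma_max * epsilon_max * sin(delta)
delta = 42 deg = 0.7330 rad
sin(delta) = 0.6691
E_loss = pi * 432704.0000 * 0.0368 * 0.6691
E_loss = 33473.3745


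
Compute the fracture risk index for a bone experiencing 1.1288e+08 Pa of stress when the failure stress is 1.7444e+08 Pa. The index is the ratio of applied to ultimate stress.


FRI = applied / ultimate
FRI = 1.1288e+08 / 1.7444e+08
FRI = 0.6471


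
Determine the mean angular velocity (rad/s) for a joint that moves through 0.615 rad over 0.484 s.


omega = delta_theta / delta_t
omega = 0.615 / 0.484
omega = 1.2707


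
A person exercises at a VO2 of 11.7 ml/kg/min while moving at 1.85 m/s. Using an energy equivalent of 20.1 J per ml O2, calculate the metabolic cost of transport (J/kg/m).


Power per kg = VO2 * 20.1 / 60
Power per kg = 11.7 * 20.1 / 60 = 3.9195 W/kg
Cost = power_per_kg / speed
Cost = 3.9195 / 1.85
Cost = 2.1186


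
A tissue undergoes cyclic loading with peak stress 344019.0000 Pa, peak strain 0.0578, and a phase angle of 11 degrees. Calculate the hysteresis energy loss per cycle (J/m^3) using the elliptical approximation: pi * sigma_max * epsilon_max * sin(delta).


E_loss = pi * sigma_max * epsilon_max * sin(delta)
delta = 11 deg = 0.1920 rad
sin(delta) = 0.1908
E_loss = pi * 344019.0000 * 0.0578 * 0.1908
E_loss = 11919.5260


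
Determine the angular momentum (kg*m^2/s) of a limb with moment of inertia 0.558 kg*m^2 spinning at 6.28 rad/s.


L = I * omega
L = 0.558 * 6.28
L = 3.5042


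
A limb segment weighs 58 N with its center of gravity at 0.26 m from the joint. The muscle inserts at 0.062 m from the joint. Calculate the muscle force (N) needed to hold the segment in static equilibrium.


F_muscle = W * d_load / d_muscle
F_muscle = 58 * 0.26 / 0.062
Numerator = 15.0800
F_muscle = 243.2258


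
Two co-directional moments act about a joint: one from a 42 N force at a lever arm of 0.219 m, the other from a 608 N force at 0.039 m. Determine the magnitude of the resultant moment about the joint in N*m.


M = F1 * d1 + F2 * d2
M = 42 * 0.219 + 608 * 0.039
M = 9.1980 + 23.7120
M = 32.9100


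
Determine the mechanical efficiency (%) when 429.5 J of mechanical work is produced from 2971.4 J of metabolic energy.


eta = (W_mech / E_meta) * 100
eta = (429.5 / 2971.4) * 100
ratio = 0.1445
eta = 14.4545


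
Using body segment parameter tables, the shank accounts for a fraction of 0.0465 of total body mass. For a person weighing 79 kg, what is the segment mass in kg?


m_segment = body_mass * fraction
m_segment = 79 * 0.0465
m_segment = 3.6735


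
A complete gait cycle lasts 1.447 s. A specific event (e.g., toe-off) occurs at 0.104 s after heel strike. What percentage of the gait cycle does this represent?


pct = (event_time / cycle_time) * 100
pct = (0.104 / 1.447) * 100
ratio = 0.0719
pct = 7.1873


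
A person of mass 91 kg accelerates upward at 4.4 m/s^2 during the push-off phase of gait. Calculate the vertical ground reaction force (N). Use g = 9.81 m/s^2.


GRF = m * (g + a)
GRF = 91 * (9.81 + 4.4)
GRF = 91 * 14.2100
GRF = 1293.1100


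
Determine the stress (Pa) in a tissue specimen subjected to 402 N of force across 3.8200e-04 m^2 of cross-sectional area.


stress = F / A
stress = 402 / 3.8200e-04
stress = 1.0524e+06


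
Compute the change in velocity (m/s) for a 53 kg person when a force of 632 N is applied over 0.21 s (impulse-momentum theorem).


J = F * dt = 632 * 0.21 = 132.7200 N*s
delta_v = J / m
delta_v = 132.7200 / 53
delta_v = 2.5042


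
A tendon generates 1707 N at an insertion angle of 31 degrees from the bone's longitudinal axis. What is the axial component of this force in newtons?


F_eff = F_tendon * cos(theta)
theta = 31 deg = 0.5411 rad
cos(theta) = 0.8572
F_eff = 1707 * 0.8572
F_eff = 1463.1846


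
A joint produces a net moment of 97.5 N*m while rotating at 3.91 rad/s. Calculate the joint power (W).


P = M * omega
P = 97.5 * 3.91
P = 381.2250


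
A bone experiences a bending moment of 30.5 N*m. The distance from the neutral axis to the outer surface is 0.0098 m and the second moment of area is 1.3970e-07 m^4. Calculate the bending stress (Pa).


sigma = M * c / I
sigma = 30.5 * 0.0098 / 1.3970e-07
M * c = 0.2989
sigma = 2.1396e+06


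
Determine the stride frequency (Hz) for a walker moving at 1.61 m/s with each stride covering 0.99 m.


f = v / stride_length
f = 1.61 / 0.99
f = 1.6263


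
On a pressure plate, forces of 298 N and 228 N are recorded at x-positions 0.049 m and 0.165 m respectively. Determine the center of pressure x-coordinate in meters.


COP_x = (F1*x1 + F2*x2) / (F1 + F2)
COP_x = (298*0.049 + 228*0.165) / (298 + 228)
Numerator = 52.2220
Denominator = 526
COP_x = 0.0993


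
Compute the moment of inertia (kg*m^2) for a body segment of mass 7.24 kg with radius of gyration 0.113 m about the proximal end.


I = m * k^2
I = 7.24 * 0.113^2
k^2 = 0.0128
I = 0.0924


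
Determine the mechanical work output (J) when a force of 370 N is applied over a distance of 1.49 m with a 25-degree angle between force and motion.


W = F * d * cos(theta)
theta = 25 deg = 0.4363 rad
cos(theta) = 0.9063
W = 370 * 1.49 * 0.9063
W = 499.6475


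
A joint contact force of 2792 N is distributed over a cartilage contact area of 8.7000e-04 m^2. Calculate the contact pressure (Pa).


P = F / A
P = 2792 / 8.7000e-04
P = 3.2092e+06


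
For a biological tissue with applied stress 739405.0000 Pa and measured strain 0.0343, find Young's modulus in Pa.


E = stress / strain
E = 739405.0000 / 0.0343
E = 2.1557e+07


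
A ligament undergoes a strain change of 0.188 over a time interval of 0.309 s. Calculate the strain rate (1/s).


strain_rate = delta_strain / delta_t
strain_rate = 0.188 / 0.309
strain_rate = 0.6084


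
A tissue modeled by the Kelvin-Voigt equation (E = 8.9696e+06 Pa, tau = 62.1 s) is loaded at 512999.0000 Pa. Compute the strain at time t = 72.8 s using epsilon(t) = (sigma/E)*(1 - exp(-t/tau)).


epsilon(t) = (sigma/E) * (1 - exp(-t/tau))
sigma/E = 512999.0000 / 8.9696e+06 = 0.0572
exp(-t/tau) = exp(-72.8 / 62.1) = 0.3097
epsilon = 0.0572 * (1 - 0.3097)
epsilon = 0.0395


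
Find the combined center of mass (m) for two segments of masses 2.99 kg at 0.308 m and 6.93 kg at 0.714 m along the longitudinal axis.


COM = (m1*x1 + m2*x2) / (m1 + m2)
COM = (2.99*0.308 + 6.93*0.714) / (2.99 + 6.93)
Numerator = 5.8689
Denominator = 9.9200
COM = 0.5916


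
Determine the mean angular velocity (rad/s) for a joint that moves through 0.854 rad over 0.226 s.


omega = delta_theta / delta_t
omega = 0.854 / 0.226
omega = 3.7788


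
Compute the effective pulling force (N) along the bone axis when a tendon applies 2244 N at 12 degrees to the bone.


F_eff = F_tendon * cos(theta)
theta = 12 deg = 0.2094 rad
cos(theta) = 0.9781
F_eff = 2244 * 0.9781
F_eff = 2194.9632


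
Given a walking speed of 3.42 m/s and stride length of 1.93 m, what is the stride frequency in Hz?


f = v / stride_length
f = 3.42 / 1.93
f = 1.7720


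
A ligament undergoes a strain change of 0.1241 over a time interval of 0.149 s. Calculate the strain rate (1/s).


strain_rate = delta_strain / delta_t
strain_rate = 0.1241 / 0.149
strain_rate = 0.8329


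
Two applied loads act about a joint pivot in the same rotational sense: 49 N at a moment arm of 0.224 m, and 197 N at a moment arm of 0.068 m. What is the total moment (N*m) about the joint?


M = F1 * d1 + F2 * d2
M = 49 * 0.224 + 197 * 0.068
M = 10.9760 + 13.3960
M = 24.3720


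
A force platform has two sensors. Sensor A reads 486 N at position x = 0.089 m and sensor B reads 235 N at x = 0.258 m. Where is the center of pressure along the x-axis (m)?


COP_x = (F1*x1 + F2*x2) / (F1 + F2)
COP_x = (486*0.089 + 235*0.258) / (486 + 235)
Numerator = 103.8840
Denominator = 721
COP_x = 0.1441


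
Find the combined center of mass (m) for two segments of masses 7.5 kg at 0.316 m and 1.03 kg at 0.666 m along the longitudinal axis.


COM = (m1*x1 + m2*x2) / (m1 + m2)
COM = (7.5*0.316 + 1.03*0.666) / (7.5 + 1.03)
Numerator = 3.0560
Denominator = 8.5300
COM = 0.3583


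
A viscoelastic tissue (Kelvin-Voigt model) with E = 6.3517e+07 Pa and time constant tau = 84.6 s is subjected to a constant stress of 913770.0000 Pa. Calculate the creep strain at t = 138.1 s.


epsilon(t) = (sigma/E) * (1 - exp(-t/tau))
sigma/E = 913770.0000 / 6.3517e+07 = 0.0144
exp(-t/tau) = exp(-138.1 / 84.6) = 0.1955
epsilon = 0.0144 * (1 - 0.1955)
epsilon = 0.0116


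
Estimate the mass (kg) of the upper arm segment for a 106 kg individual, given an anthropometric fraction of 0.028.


m_segment = body_mass * fraction
m_segment = 106 * 0.028
m_segment = 2.9680


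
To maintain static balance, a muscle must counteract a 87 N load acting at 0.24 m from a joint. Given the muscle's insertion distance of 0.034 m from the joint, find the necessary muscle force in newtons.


F_muscle = W * d_load / d_muscle
F_muscle = 87 * 0.24 / 0.034
Numerator = 20.8800
F_muscle = 614.1176


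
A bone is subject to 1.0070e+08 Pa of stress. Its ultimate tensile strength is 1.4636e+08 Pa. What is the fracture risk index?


FRI = applied / ultimate
FRI = 1.0070e+08 / 1.4636e+08
FRI = 0.6880


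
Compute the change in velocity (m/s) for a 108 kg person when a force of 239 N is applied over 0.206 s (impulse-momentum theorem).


J = F * dt = 239 * 0.206 = 49.2340 N*s
delta_v = J / m
delta_v = 49.2340 / 108
delta_v = 0.4559


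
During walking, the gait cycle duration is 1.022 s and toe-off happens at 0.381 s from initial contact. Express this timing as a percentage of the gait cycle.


pct = (event_time / cycle_time) * 100
pct = (0.381 / 1.022) * 100
ratio = 0.3728
pct = 37.2798


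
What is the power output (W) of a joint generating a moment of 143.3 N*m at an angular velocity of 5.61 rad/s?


P = M * omega
P = 143.3 * 5.61
P = 803.9130


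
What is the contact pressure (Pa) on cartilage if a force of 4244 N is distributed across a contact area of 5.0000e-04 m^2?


P = F / A
P = 4244 / 5.0000e-04
P = 8.4880e+06


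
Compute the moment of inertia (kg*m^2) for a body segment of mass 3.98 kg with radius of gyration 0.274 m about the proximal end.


I = m * k^2
I = 3.98 * 0.274^2
k^2 = 0.0751
I = 0.2988


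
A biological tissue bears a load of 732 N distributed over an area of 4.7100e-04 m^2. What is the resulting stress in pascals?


stress = F / A
stress = 732 / 4.7100e-04
stress = 1.5541e+06


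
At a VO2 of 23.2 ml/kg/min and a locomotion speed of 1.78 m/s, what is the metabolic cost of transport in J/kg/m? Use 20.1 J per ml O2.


Power per kg = VO2 * 20.1 / 60
Power per kg = 23.2 * 20.1 / 60 = 7.7720 W/kg
Cost = power_per_kg / speed
Cost = 7.7720 / 1.78
Cost = 4.3663


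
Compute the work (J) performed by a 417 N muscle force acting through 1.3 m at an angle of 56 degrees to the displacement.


W = F * d * cos(theta)
theta = 56 deg = 0.9774 rad
cos(theta) = 0.5592
W = 417 * 1.3 * 0.5592
W = 303.1385


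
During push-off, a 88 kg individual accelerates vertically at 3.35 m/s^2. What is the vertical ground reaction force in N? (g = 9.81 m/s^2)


GRF = m * (g + a)
GRF = 88 * (9.81 + 3.35)
GRF = 88 * 13.1600
GRF = 1158.0800


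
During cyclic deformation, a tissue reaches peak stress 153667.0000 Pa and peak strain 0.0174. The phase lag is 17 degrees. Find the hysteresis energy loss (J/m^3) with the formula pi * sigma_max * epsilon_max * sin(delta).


E_loss = pi * sigma_max * epsilon_max * sin(delta)
delta = 17 deg = 0.2967 rad
sin(delta) = 0.2924
E_loss = pi * 153667.0000 * 0.0174 * 0.2924
E_loss = 2455.9249


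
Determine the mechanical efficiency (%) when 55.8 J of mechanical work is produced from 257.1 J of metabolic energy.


eta = (W_mech / E_meta) * 100
eta = (55.8 / 257.1) * 100
ratio = 0.2170
eta = 21.7036


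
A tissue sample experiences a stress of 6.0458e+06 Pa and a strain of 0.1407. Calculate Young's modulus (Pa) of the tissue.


E = stress / strain
E = 6.0458e+06 / 0.1407
E = 4.2969e+07


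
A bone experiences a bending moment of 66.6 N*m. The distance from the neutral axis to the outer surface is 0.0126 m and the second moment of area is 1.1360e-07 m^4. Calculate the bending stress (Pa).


sigma = M * c / I
sigma = 66.6 * 0.0126 / 1.1360e-07
M * c = 0.8392
sigma = 7.3870e+06


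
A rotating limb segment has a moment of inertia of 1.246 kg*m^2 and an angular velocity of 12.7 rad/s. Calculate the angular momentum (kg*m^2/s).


L = I * omega
L = 1.246 * 12.7
L = 15.8242


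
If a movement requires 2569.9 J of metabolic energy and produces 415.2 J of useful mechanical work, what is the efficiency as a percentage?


eta = (W_mech / E_meta) * 100
eta = (415.2 / 2569.9) * 100
ratio = 0.1616
eta = 16.1563


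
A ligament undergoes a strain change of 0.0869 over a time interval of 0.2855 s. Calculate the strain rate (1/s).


strain_rate = delta_strain / delta_t
strain_rate = 0.0869 / 0.2855
strain_rate = 0.3044


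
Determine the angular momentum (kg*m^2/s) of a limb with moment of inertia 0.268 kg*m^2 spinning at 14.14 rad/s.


L = I * omega
L = 0.268 * 14.14
L = 3.7895


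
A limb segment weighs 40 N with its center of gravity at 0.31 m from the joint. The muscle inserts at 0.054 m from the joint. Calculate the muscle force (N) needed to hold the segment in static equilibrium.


F_muscle = W * d_load / d_muscle
F_muscle = 40 * 0.31 / 0.054
Numerator = 12.4000
F_muscle = 229.6296


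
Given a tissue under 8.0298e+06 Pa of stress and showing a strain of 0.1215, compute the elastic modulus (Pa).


E = stress / strain
E = 8.0298e+06 / 0.1215
E = 6.6089e+07


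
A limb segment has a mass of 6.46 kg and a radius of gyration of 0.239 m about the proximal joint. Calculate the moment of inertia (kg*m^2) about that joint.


I = m * k^2
I = 6.46 * 0.239^2
k^2 = 0.0571
I = 0.3690


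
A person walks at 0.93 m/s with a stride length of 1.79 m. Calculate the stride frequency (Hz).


f = v / stride_length
f = 0.93 / 1.79
f = 0.5196


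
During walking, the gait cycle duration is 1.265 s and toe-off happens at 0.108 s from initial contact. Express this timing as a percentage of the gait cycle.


pct = (event_time / cycle_time) * 100
pct = (0.108 / 1.265) * 100
ratio = 0.0854
pct = 8.5375


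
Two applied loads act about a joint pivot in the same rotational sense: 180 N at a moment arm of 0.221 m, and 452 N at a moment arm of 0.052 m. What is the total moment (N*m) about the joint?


M = F1 * d1 + F2 * d2
M = 180 * 0.221 + 452 * 0.052
M = 39.7800 + 23.5040
M = 63.2840


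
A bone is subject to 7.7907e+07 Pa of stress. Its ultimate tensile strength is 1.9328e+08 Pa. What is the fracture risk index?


FRI = applied / ultimate
FRI = 7.7907e+07 / 1.9328e+08
FRI = 0.4031


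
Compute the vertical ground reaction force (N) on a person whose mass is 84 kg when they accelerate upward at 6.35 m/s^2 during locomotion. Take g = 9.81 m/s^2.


GRF = m * (g + a)
GRF = 84 * (9.81 + 6.35)
GRF = 84 * 16.1600
GRF = 1357.4400


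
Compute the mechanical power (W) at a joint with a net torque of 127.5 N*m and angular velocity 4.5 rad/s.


P = M * omega
P = 127.5 * 4.5
P = 573.7500


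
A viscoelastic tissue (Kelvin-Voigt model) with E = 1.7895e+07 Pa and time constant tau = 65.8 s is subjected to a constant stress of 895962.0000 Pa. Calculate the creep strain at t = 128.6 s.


epsilon(t) = (sigma/E) * (1 - exp(-t/tau))
sigma/E = 895962.0000 / 1.7895e+07 = 0.0501
exp(-t/tau) = exp(-128.6 / 65.8) = 0.1416
epsilon = 0.0501 * (1 - 0.1416)
epsilon = 0.0430


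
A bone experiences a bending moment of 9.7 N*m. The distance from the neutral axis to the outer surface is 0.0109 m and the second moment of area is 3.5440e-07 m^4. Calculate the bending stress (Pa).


sigma = M * c / I
sigma = 9.7 * 0.0109 / 3.5440e-07
M * c = 0.1057
sigma = 298335.2144


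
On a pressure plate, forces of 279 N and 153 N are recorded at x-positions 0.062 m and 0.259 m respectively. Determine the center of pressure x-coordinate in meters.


COP_x = (F1*x1 + F2*x2) / (F1 + F2)
COP_x = (279*0.062 + 153*0.259) / (279 + 153)
Numerator = 56.9250
Denominator = 432
COP_x = 0.1318


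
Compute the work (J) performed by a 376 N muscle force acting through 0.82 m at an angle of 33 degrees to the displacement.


W = F * d * cos(theta)
theta = 33 deg = 0.5760 rad
cos(theta) = 0.8387
W = 376 * 0.82 * 0.8387
W = 258.5789


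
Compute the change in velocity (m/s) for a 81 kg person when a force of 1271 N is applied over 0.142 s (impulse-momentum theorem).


J = F * dt = 1271 * 0.142 = 180.4820 N*s
delta_v = J / m
delta_v = 180.4820 / 81
delta_v = 2.2282


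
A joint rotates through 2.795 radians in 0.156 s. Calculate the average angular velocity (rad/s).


omega = delta_theta / delta_t
omega = 2.795 / 0.156
omega = 17.9167


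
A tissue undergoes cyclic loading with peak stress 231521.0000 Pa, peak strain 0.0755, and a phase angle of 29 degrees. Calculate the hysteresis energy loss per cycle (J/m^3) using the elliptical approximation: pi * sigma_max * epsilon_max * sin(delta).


E_loss = pi * sigma_max * epsilon_max * sin(delta)
delta = 29 deg = 0.5061 rad
sin(delta) = 0.4848
E_loss = pi * 231521.0000 * 0.0755 * 0.4848
E_loss = 26623.0889


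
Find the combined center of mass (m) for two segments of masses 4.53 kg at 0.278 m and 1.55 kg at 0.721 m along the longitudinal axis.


COM = (m1*x1 + m2*x2) / (m1 + m2)
COM = (4.53*0.278 + 1.55*0.721) / (4.53 + 1.55)
Numerator = 2.3769
Denominator = 6.0800
COM = 0.3909


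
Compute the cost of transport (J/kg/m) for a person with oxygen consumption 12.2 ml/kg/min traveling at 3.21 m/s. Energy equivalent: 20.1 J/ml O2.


Power per kg = VO2 * 20.1 / 60
Power per kg = 12.2 * 20.1 / 60 = 4.0870 W/kg
Cost = power_per_kg / speed
Cost = 4.0870 / 3.21
Cost = 1.2732


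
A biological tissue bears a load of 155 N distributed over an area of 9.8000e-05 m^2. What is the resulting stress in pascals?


stress = F / A
stress = 155 / 9.8000e-05
stress = 1.5816e+06


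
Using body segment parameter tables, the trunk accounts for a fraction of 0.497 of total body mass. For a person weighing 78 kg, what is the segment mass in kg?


m_segment = body_mass * fraction
m_segment = 78 * 0.497
m_segment = 38.7660


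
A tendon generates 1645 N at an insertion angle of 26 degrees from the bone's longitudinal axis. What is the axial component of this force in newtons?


F_eff = F_tendon * cos(theta)
theta = 26 deg = 0.4538 rad
cos(theta) = 0.8988
F_eff = 1645 * 0.8988
F_eff = 1478.5162


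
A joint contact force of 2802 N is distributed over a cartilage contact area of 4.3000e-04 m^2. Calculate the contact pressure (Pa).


P = F / A
P = 2802 / 4.3000e-04
P = 6.5163e+06


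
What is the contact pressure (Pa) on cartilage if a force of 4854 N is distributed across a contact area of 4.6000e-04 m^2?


P = F / A
P = 4854 / 4.6000e-04
P = 1.0552e+07


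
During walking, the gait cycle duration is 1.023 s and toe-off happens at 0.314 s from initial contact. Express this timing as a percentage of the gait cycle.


pct = (event_time / cycle_time) * 100
pct = (0.314 / 1.023) * 100
ratio = 0.3069
pct = 30.6940


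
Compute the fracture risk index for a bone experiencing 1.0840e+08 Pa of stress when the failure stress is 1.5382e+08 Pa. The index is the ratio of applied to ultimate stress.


FRI = applied / ultimate
FRI = 1.0840e+08 / 1.5382e+08
FRI = 0.7047


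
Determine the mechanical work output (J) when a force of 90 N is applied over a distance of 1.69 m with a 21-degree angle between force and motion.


W = F * d * cos(theta)
theta = 21 deg = 0.3665 rad
cos(theta) = 0.9336
W = 90 * 1.69 * 0.9336
W = 141.9976


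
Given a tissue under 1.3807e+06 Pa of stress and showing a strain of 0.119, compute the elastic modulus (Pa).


E = stress / strain
E = 1.3807e+06 / 0.119
E = 1.1603e+07


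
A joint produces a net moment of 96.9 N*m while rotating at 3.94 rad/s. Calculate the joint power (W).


P = M * omega
P = 96.9 * 3.94
P = 381.7860


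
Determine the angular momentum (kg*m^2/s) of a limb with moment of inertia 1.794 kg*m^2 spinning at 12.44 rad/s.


L = I * omega
L = 1.794 * 12.44
L = 22.3174


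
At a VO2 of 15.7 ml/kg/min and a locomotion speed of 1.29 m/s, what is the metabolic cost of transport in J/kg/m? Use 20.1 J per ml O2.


Power per kg = VO2 * 20.1 / 60
Power per kg = 15.7 * 20.1 / 60 = 5.2595 W/kg
Cost = power_per_kg / speed
Cost = 5.2595 / 1.29
Cost = 4.0771


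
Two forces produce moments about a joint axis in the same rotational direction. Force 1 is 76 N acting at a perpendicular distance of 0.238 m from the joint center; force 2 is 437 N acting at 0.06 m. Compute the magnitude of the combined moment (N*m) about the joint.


M = F1 * d1 + F2 * d2
M = 76 * 0.238 + 437 * 0.06
M = 18.0880 + 26.2200
M = 44.3080
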